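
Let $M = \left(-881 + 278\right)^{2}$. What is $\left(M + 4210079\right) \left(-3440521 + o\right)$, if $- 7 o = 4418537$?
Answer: $-18622870990656$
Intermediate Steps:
$o = - \frac{4418537}{7}$ ($o = \left(- \frac{1}{7}\right) 4418537 = - \frac{4418537}{7} \approx -6.3122 \cdot 10^{5}$)
$M = 363609$ ($M = \left(-603\right)^{2} = 363609$)
$\left(M + 4210079\right) \left(-3440521 + o\right) = \left(363609 + 4210079\right) \left(-3440521 - \frac{4418537}{7}\right) = 4573688 \left(- \frac{28502184}{7}\right) = -18622870990656$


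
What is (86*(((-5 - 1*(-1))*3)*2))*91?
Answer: -187824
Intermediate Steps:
(86*(((-5 - 1*(-1))*3)*2))*91 = (86*(((-5 + 1)*3)*2))*91 = (86*(-4*3*2))*91 = (86*(-12*2))*91 = (86*(-24))*91 = -2064*91 = -187824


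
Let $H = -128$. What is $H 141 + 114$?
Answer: $-17934$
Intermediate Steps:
$H 141 + 114 = \left(-128\right) 141 + 114 = -18048 + 114 = -17934$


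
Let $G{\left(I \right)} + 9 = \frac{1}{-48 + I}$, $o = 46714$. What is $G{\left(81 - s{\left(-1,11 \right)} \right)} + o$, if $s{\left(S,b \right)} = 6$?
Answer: $\frac{1261036}{27} \approx 46705.0$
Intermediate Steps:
$G{\left(I \right)} = -9 + \frac{1}{-48 + I}$
$G{\left(81 - s{\left(-1,11 \right)} \right)} + o = \frac{433 - 9 \left(81 - 6\right)}{-48 + \left(81 - 6\right)} + 46714 = \frac{433 - 675}{-48 + 75} + 46714 = \frac{433 - 675}{27} + 46714 = \frac{1}{27} \left(-242\right) + 46714 = - \frac{242}{27} + 46714 = \frac{1261036}{27}$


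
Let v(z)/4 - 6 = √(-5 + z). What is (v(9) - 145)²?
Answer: 12769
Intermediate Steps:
v(z) = 24 + 4*√(-5 + z)
(v(9) - 145)² = ((24 + 4*√(-5 + 9)) - 145)² = ((24 + 4*√4) - 145)² = ((24 + 4*2) - 145)² = ((24 + 8) - 145)² = (32 - 145)² = (-113)² = 12769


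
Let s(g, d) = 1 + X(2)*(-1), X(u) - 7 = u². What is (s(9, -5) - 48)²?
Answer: 3364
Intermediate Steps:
X(u) = 7 + u²
s(g, d) = -10 (s(g, d) = 1 + (7 + 2²)*(-1) = 1 + (7 + 4)*(-1) = 1 + 11*(-1) = 1 - 11 = -10)
(s(9, -5) - 48)² = (-10 - 48)² = (-58)² = 3364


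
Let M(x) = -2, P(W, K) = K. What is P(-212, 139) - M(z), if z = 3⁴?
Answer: 141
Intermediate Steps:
z = 81
P(-212, 139) - M(z) = 139 - 1*(-2) = 139 + 2 = 141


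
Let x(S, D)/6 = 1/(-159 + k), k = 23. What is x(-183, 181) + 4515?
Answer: 307017/68 ≈ 4515.0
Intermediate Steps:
x(S, D) = -3/68 (x(S, D) = 6/(-159 + 23) = 6/(-136) = 6*(-1/136) = -3/68)
x(-183, 181) + 4515 = -3/68 + 4515 = 307017/68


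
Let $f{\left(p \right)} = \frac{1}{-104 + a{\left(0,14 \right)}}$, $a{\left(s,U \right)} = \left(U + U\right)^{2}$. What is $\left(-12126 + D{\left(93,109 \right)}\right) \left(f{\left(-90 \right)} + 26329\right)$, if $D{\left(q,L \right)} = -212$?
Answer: $- \frac{110448054849}{340} \approx -3.2485 \cdot 10^{8}$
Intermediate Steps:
$a{\left(s,U \right)} = 4 U^{2}$ ($a{\left(s,U \right)} = \left(2 U\right)^{2} = 4 U^{2}$)
$f{\left(p \right)} = \frac{1}{680}$ ($f{\left(p \right)} = \frac{1}{-104 + 4 \cdot 14^{2}} = \frac{1}{-104 + 4 \cdot 196} = \frac{1}{-104 + 784} = \frac{1}{680}$)
$\left(-12126 + D{\left(93,109 \right)}\right) \left(f{\left(-90 \right)} + 26329\right) = \left(-12126 - 212\right) \left(\frac{1}{680} + 26329\right) = \left(-12338\right) \frac{17903721}{680} = - \frac{110448054849}{340}$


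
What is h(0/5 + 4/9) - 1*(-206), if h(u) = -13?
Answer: 193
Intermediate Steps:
h(0/5 + 4/9) - 1*(-206) = -13 - 1*(-206) = -13 + 206 = 193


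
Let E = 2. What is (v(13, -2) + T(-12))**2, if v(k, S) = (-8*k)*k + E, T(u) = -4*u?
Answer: 1695204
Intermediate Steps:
v(k, S) = 2 - 8*k**2 (v(k, S) = (-8*k)*k + 2 = -8*k**2 + 2 = 2 - 8*k**2)
(v(13, -2) + T(-12))**2 = ((2 - 8*13**2) - 4*(-12))**2 = ((2 - 8*169) + 48)**2 = ((2 - 1352) + 48)**2 = (-1350 + 48)**2 = (-1302)**2 = 1695204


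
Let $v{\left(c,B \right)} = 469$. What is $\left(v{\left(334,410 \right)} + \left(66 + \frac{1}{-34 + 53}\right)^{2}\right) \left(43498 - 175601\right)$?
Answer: $- \frac{230431754402}{361} \approx -6.3832 \cdot 10^{8}$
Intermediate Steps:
$\left(v{\left(334,410 \right)} + \left(66 + \frac{1}{-34 + 53}\right)^{2}\right) \left(43498 - 175601\right) = \left(469 + \left(66 + \frac{1}{-34 + 53}\right)^{2}\right) \left(43498 - 175601\right) = \left(469 + \left(66 + \frac{1}{19}\right)^{2}\right) \left(-132103\right) = \left(469 + \left(\frac{1255}{19}\right)^{2}\right) \left(-132103\right) = \left(469 + \frac{1575025}{361}\right) \left(-132103\right) = \frac{1744334}{361} \left(-132103\right) = - \frac{230431754402}{361}$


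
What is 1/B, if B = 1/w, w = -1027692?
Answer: -1027692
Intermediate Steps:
B = -1/1027692 (B = 1/(-1027692) = -1/1027692 ≈ -9.7305e-7)
1/B = 1/(-1/1027692) = -1027692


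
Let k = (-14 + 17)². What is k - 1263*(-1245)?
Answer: 1572444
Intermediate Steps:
k = 9 (k = 3² = 9)
k - 1263*(-1245) = 9 - 1263*(-1245) = 9 + 1572435 = 1572444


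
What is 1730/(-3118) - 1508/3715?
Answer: -5564447/5791685 ≈ -0.96076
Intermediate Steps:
1730/(-3118) - 1508/3715 = 1730*(-1/3118) - 1508*1/3715 = -865/1559 - 1508/3715 = -5564447/5791685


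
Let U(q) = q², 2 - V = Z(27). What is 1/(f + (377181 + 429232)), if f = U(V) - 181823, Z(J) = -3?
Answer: 1/624615 ≈ 1.6010e-6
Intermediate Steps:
V = 5 (V = 2 - 1*(-3) = 2 + 3 = 5)
f = -181798 (f = 5² - 181823 = 25 - 181823 = -181798)
1/(f + (377181 + 429232)) = 1/(-181798 + (377181 + 429232)) = 1/(-181798 + 806413) = 1/624615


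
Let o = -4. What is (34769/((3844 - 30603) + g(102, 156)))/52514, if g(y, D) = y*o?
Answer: -4967/203806834 ≈ -2.4371e-5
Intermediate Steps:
g(y, D) = -4*y (g(y, D) = y*(-4) = -4*y)
(34769/((3844 - 30603) + g(102, 156)))/52514 = (34769/((3844 - 30603) - 4*102))/52514 = (34769/(-26759 - 408))*(1/52514) = (34769/(-27167))*(1/52514) = (34769*(-1/27167))*(1/52514) = -4967/3881*1/52514 = -4967/203806834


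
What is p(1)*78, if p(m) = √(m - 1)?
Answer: 0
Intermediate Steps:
p(m) = √(-1 + m)
p(1)*78 = √(-1 + 1)*78 = √0*78 = 0*78 = 0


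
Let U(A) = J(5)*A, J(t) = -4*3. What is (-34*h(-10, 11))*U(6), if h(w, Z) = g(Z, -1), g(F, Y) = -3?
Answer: -7344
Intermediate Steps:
J(t) = -12
h(w, Z) = -3
U(A) = -12*A
(-34*h(-10, 11))*U(6) = (-34*(-3))*(-12*6) = 102*(-72) = -7344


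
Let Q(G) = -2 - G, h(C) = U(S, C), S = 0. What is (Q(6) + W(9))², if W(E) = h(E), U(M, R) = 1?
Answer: 49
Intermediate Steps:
h(C) = 1
W(E) = 1
(Q(6) + W(9))² = ((-2 - 1*6) + 1)² = ((-2 - 6) + 1)² = (-8 + 1)² = (-7)² = 49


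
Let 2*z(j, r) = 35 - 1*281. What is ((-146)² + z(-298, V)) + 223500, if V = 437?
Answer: 244693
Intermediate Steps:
z(j, r) = -123 (z(j, r) = (35 - 1*281)/2 = (35 - 281)/2 = (½)*(-246) = -123)
((-146)² + z(-298, V)) + 223500 = ((-146)² - 123) + 223500 = (21316 - 123) + 223500 = 21193 + 223500 = 244693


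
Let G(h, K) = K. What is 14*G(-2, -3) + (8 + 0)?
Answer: -34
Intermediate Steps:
14*G(-2, -3) + (8 + 0) = 14*(-3) + (8 + 0) = -42 + 8 = -34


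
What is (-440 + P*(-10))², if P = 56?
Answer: 1000000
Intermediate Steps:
(-440 + P*(-10))² = (-440 + 56*(-10))² = (-440 - 560)² = (-1000)² = 1000000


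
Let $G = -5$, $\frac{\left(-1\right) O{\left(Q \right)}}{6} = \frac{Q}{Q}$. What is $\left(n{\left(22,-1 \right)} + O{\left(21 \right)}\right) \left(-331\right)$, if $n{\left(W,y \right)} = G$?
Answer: $3641$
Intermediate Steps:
$O{\left(Q \right)} = -6$ ($O{\left(Q \right)} = - 6 \frac{Q}{Q} = \left(-6\right) 1 = -6$)
$n{\left(W,y \right)} = -5$
$\left(n{\left(22,-1 \right)} + O{\left(21 \right)}\right) \left(-331\right) = \left(-5 - 6\right) \left(-331\right) = \left(-11\right) \left(-331\right) = 3641$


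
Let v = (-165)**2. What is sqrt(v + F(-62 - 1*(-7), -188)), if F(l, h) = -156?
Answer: sqrt(27069) ≈ 164.53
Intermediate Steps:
v = 27225
sqrt(v + F(-62 - 1*(-7), -188)) = sqrt(27225 - 156) = sqrt(27069)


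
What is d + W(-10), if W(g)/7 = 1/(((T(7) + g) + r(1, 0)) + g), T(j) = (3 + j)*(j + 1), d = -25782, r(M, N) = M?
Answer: -1572695/61 ≈ -25782.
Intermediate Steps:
T(j) = (1 + j)*(3 + j) (T(j) = (3 + j)*(1 + j) = (1 + j)*(3 + j))
W(g) = 7/(81 + 2*g) (W(g) = 7/((((3 + 7**2 + 4*7) + g) + 1) + g) = 7/((((3 + 49 + 28) + g) + 1) + g) = 7/(((80 + g) + 1) + g) = 7/((81 + g) + g) = 7/(81 + 2*g))
d + W(-10) = -25782 + 7/(81 + 2*(-10)) = -25782 + 7/(81 - 20) = -25782 + 7/61 = -1572695/61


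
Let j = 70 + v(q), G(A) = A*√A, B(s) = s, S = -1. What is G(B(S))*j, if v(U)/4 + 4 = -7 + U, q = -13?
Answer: 26*I ≈ 26.0*I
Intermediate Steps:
v(U) = -44 + 4*U (v(U) = -16 + 4*(-7 + U) = -16 + (-28 + 4*U) = -44 + 4*U)
G(A) = A^(3/2)
j = -26 (j = 70 + (-44 + 4*(-13)) = 70 + (-44 - 52) = 70 - 96 = -26)
G(B(S))*j = (-1)^(3/2)*(-26) = -I*(-26) = 26*I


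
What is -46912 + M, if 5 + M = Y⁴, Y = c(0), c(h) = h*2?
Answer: -46917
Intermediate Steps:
c(h) = 2*h
Y = 0 (Y = 2*0 = 0)
M = -5 (M = -5 + 0⁴ = -5 + 0 = -5)
-46912 + M = -46912 - 5 = -46917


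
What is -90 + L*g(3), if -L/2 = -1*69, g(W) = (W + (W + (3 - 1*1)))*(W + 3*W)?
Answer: 13158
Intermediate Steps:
g(W) = 4*W*(2 + 2*W) (g(W) = (W + (W + (3 - 1)))*(4*W) = (W + (W + 2))*(4*W) = (W + (2 + W))*(4*W) = (2 + 2*W)*(4*W) = 4*W*(2 + 2*W))
L = 138 (L = -(-2)*69 = -2*(-69) = 138)
-90 + L*g(3) = -90 + 138*(8*3*(1 + 3)) = -90 + 138*(8*3*4) = -90 + 138*96 = -90 + 13248 = 13158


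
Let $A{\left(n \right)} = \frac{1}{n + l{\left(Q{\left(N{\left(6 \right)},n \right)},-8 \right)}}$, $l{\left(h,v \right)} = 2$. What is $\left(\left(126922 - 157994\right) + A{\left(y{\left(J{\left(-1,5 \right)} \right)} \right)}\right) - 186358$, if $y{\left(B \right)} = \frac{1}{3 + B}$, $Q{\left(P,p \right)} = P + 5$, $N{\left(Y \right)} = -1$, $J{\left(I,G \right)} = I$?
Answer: $- \frac{1087148}{5} \approx -2.1743 \cdot 10^{5}$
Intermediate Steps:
$Q{\left(P,p \right)} = 5 + P$
$A{\left(n \right)} = \frac{1}{2 + n}$ ($A{\left(n \right)} = \frac{1}{n + 2} = \frac{1}{2 + n}$)
$\left(\left(126922 - 157994\right) + A{\left(y{\left(J{\left(-1,5 \right)} \right)} \right)}\right) - 186358 = \left(\left(126922 - 157994\right) + \frac{1}{2 + \frac{1}{3 - 1}}\right) - 186358 = \left(\left(126922 - 157994\right) + \frac{1}{2 + \frac{1}{2}}\right) - 186358 = \left(-31072 + \frac{1}{2 + \frac{1}{2}}\right) - 186358 = \left(-31072 + \frac{1}{\frac{5}{2}}\right) - 186358 = \left(-31072 + \frac{2}{5}\right) - 186358 = - \frac{155358}{5} - 186358 = - \frac{1087148}{5}$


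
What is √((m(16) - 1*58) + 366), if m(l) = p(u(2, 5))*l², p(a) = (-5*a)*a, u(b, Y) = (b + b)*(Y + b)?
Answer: 6*I*√27867 ≈ 1001.6*I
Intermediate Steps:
u(b, Y) = 2*b*(Y + b) (u(b, Y) = (2*b)*(Y + b) = 2*b*(Y + b))
p(a) = -5*a²
m(l) = -3920*l² (m(l) = (-5*16*(5 + 2)²)*l² = (-5*(2*2*7)²)*l² = (-5*28²)*l² = (-5*784)*l² = -3920*l²)
√((m(16) - 1*58) + 366) = √((-3920*16² - 1*58) + 366) = √((-3920*256 - 58) + 366) = √((-1003520 - 58) + 366) = √(-1003578 + 366) = √(-1003212) = 6*I*√27867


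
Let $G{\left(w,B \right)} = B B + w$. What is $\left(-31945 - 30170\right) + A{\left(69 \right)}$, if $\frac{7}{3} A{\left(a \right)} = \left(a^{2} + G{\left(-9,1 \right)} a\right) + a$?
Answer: $- \frac{421971}{7} \approx -60282.0$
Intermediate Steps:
$G{\left(w,B \right)} = w + B^{2}$ ($G{\left(w,B \right)} = B^{2} + w = w + B^{2}$)
$A{\left(a \right)} = - 3 a + \frac{3 a^{2}}{7}$ ($A{\left(a \right)} = \frac{3 \left(\left(a^{2} + \left(-9 + 1^{2}\right) a\right) + a\right)}{7} = \frac{3 \left(\left(a^{2} + \left(-9 + 1\right) a\right) + a\right)}{7} = \frac{3 \left(\left(a^{2} - 8 a\right) + a\right)}{7} = \frac{3 \left(a^{2} - 7 a\right)}{7} = - 3 a + \frac{3 a^{2}}{7}$)
$\left(-31945 - 30170\right) + A{\left(69 \right)} = \left(-31945 - 30170\right) + \frac{3}{7} \cdot 69 \left(-7 + 69\right) = -62115 + \frac{3}{7} \cdot 69 \cdot 62 = -62115 + \frac{12834}{7} = - \frac{421971}{7}$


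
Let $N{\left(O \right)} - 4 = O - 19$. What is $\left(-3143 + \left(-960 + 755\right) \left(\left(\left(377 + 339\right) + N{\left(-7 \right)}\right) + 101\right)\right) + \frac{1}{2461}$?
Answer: $- \frac{408816397}{2461} \approx -1.6612 \cdot 10^{5}$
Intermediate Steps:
$N{\left(O \right)} = -15 + O$ ($N{\left(O \right)} = 4 + \left(O - 19\right) = 4 + \left(-19 + O\right) = -15 + O$)
$\left(-3143 + \left(-960 + 755\right) \left(\left(\left(377 + 339\right) + N{\left(-7 \right)}\right) + 101\right)\right) + \frac{1}{2461} = \left(-3143 + \left(-960 + 755\right) \left(\left(\left(377 + 339\right) - 22\right) + 101\right)\right) + \frac{1}{2461} = \left(-3143 - 205 \left(\left(716 - 22\right) + 101\right)\right) + \frac{1}{2461} = \left(-3143 - 205 \left(694 + 101\right)\right) + \frac{1}{2461} = \left(-3143 - 162975\right) + \frac{1}{2461} = -166118 + \frac{1}{2461} = - \frac{408816397}{2461}$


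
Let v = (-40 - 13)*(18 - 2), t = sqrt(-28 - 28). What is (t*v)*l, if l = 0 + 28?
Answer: -47488*I*sqrt(14) ≈ -1.7768e+5*I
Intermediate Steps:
t = 2*I*sqrt(14) (t = sqrt(-56) = 2*I*sqrt(14) ≈ 7.4833*I)
l = 28
v = -848 (v = -53*16 = -848)
(t*v)*l = ((2*I*sqrt(14))*(-848))*28 = -1696*I*sqrt(14)*28 = -47488*I*sqrt(14)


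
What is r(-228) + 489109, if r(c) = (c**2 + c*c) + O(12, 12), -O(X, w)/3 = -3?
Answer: 593086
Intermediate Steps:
O(X, w) = 9 (O(X, w) = -3*(-3) = 9)
r(c) = 9 + 2*c**2 (r(c) = (c**2 + c*c) + 9 = (c**2 + c**2) + 9 = 2*c**2 + 9 = 9 + 2*c**2)
r(-228) + 489109 = (9 + 2*(-228)**2) + 489109 = (9 + 2*51984) + 489109 = (9 + 103968) + 489109 = 103977 + 489109 = 593086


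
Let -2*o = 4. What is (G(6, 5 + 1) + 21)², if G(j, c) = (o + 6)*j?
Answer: 2025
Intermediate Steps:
o = -2 (o = -½*4 = -2)
G(j, c) = 4*j (G(j, c) = (-2 + 6)*j = 4*j)
(G(6, 5 + 1) + 21)² = (4*6 + 21)² = (24 + 21)² = 45² = 2025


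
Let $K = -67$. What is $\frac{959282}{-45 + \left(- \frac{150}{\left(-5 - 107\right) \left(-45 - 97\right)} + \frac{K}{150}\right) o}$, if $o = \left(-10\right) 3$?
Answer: $- \frac{19070526160}{622583} \approx -30631.0$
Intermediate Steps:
$o = -30$
$\frac{959282}{-45 + \left(- \frac{150}{\left(-5 - 107\right) \left(-45 - 97\right)} + \frac{K}{150}\right) o} = \frac{959282}{-45 + \left(- \frac{150}{\left(-5 - 107\right) \left(-45 - 97\right)} - \frac{67}{150}\right) \left(-30\right)} = \frac{959282}{-45 + \left(- \frac{150}{\left(-112\right) \left(-142\right)} - \frac{67}{150}\right) \left(-30\right)} = \frac{959282}{-45 + \left(- \frac{150}{15904} - \frac{67}{150}\right) \left(-30\right)} = \frac{959282}{-45 + \left(\left(-150\right) \frac{1}{15904} - \frac{67}{150}\right) \left(-30\right)} = \frac{959282}{-45 + \left(- \frac{75}{7952} - \frac{67}{150}\right) \left(-30\right)} = \frac{959282}{-45 - - \frac{272017}{19880}} = \frac{959282}{-45 + \frac{272017}{19880}} = \frac{959282}{- \frac{622583}{19880}} = 959282 \left(- \frac{19880}{622583}\right) = - \frac{19070526160}{622583}$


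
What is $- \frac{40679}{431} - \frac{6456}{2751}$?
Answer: $- \frac{38230155}{395227} \approx -96.73$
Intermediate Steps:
$- \frac{40679}{431} - \frac{6456}{2751} = \left(-40679\right) \frac{1}{431} - \frac{2152}{917} = - \frac{40679}{431} - \frac{2152}{917} = - \frac{38230155}{395227}$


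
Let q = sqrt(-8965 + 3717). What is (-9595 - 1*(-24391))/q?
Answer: -3699*I*sqrt(82)/164 ≈ -204.24*I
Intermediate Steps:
q = 8*I*sqrt(82) (q = sqrt(-5248) = 8*I*sqrt(82) ≈ 72.443*I)
(-9595 - 1*(-24391))/q = (-9595 - 1*(-24391))/((8*I*sqrt(82))) = (-9595 + 24391)*(-I*sqrt(82)/656) = 14796*(-I*sqrt(82)/656) = -3699*I*sqrt(82)/164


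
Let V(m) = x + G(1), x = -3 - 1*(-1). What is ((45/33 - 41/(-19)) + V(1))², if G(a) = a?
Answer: 277729/43681 ≈ 6.3581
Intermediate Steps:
x = -2 (x = -3 + 1 = -2)
V(m) = -1 (V(m) = -2 + 1 = -1)
((45/33 - 41/(-19)) + V(1))² = ((45/33 - 41/(-19)) - 1)² = ((45*(1/33) - 41*(-1/19)) - 1)² = ((15/11 + 41/19) - 1)² = (736/209 - 1)² = (527/209)² = 277729/43681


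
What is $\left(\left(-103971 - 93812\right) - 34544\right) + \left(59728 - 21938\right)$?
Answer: $-194537$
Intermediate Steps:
$\left(\left(-103971 - 93812\right) - 34544\right) + \left(59728 - 21938\right) = \left(-197783 - 34544\right) + 37790 = -232327 + 37790 = -194537$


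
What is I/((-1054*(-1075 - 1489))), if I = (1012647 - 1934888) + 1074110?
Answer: 4899/87176 ≈ 0.056197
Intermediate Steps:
I = 151869 (I = -922241 + 1074110 = 151869)
I/((-1054*(-1075 - 1489))) = 151869/((-1054*(-1075 - 1489))) = 151869/((-1054*(-2564))) = 151869/2702456 = 151869*(1/2702456) = 4899/87176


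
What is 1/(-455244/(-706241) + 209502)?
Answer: 706241/147959357226 ≈ 4.7732e-6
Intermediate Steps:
1/(-455244/(-706241) + 209502) = 1/(-455244*(-1/706241) + 209502) = 1/(455244/706241 + 209502) = 1/(147959357226/706241) = 706241/147959357226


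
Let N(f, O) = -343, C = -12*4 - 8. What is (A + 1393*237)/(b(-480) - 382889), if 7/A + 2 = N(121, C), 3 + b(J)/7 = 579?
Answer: -113898638/130705665 ≈ -0.87141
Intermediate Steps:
C = -56 (C = -48 - 8 = -56)
b(J) = 4032 (b(J) = -21 + 7*579 = -21 + 4053 = 4032)
A = -7/345 (A = 7/(-2 - 343) = 7/(-345) = 7*(-1/345) = -7/345 ≈ -0.020290)
(A + 1393*237)/(b(-480) - 382889) = (-7/345 + 1393*237)/(4032 - 382889) = (-7/345 + 330141)/(-378857) = (113898638/345)*(-1/378857) = -113898638/130705665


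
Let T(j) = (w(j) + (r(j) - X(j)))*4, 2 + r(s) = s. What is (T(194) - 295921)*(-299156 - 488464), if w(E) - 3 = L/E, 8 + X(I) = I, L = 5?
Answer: 22605351662700/97 ≈ 2.3304e+11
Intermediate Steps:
X(I) = -8 + I
w(E) = 3 + 5/E
r(s) = -2 + s
T(j) = 36 + 20/j (T(j) = ((3 + 5/j) + ((-2 + j) - (-8 + j)))*4 = ((3 + 5/j) + ((-2 + j) + (8 - j)))*4 = ((3 + 5/j) + 6)*4 = (9 + 5/j)*4 = 36 + 20/j)
(T(194) - 295921)*(-299156 - 488464) = ((36 + 20/194) - 295921)*(-299156 - 488464) = ((36 + 20*(1/194)) - 295921)*(-787620) = ((36 + 10/97) - 295921)*(-787620) = (3502/97 - 295921)*(-787620) = -28700835/97*(-787620) = 22605351662700/97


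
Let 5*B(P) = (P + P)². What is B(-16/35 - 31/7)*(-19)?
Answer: -2222316/6125 ≈ -362.83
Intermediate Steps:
B(P) = 4*P²/5 (B(P) = (P + P)²/5 = (2*P)²/5 = (4*P²)/5 = 4*P²/5)
B(-16/35 - 31/7)*(-19) = (4*(-16/35 - 31/7)²/5)*(-19) = (4*(-171/35)²/5)*(-19) = ((⅘)*(29241/1225))*(-19) = (116964/6125)*(-19) = -2222316/6125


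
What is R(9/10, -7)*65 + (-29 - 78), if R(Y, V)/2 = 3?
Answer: 283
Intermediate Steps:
R(Y, V) = 6 (R(Y, V) = 2*3 = 6)
R(9/10, -7)*65 + (-29 - 78) = 6*65 + (-29 - 78) = 390 - 107 = 283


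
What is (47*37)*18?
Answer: 31302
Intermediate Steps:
(47*37)*18 = 1739*18 = 31302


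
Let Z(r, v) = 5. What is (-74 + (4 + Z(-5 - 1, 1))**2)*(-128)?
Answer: -896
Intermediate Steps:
(-74 + (4 + Z(-5 - 1, 1))**2)*(-128) = (-74 + (4 + 5)**2)*(-128) = (-74 + 9**2)*(-128) = (-74 + 81)*(-128) = 7*(-128) = -896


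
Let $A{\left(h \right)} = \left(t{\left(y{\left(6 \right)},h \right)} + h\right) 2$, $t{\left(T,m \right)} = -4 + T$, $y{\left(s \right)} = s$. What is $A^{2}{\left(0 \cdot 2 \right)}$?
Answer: $16$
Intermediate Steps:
$A{\left(h \right)} = 4 + 2 h$ ($A{\left(h \right)} = \left(\left(-4 + 6\right) + h\right) 2 = \left(2 + h\right) 2 = 4 + 2 h$)
$A^{2}{\left(0 \cdot 2 \right)} = \left(4 + 2 \cdot 0 \cdot 2\right)^{2} = \left(4 + 2 \cdot 0\right)^{2} = \left(4 + 0\right)^{2} = 4^{2} = 16$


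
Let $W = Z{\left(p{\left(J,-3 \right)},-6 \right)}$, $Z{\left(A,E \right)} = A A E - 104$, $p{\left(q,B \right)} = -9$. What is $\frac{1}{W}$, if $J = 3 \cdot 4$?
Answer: $- \frac{1}{590} \approx -0.0016949$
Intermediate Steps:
$J = 12$
$Z{\left(A,E \right)} = -104 + E A^{2}$ ($Z{\left(A,E \right)} = A^{2} E - 104 = E A^{2} - 104 = -104 + E A^{2}$)
$W = -590$ ($W = -104 - 6 \left(-9\right)^{2} = -104 - 486 = -590$)
$\frac{1}{W} = \frac{1}{-590} = - \frac{1}{590}$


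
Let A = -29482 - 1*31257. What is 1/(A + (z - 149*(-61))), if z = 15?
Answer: -1/51635 ≈ -1.9367e-5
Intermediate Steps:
A = -60739 (A = -29482 - 31257 = -60739)
1/(A + (z - 149*(-61))) = 1/(-60739 + (15 - 149*(-61))) = 1/(-60739 + (15 + 9089)) = 1/(-60739 + 9104) = 1/(-51635) = -1/51635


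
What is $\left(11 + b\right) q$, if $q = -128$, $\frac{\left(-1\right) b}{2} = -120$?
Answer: $-32128$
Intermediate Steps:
$b = 240$ ($b = \left(-2\right) \left(-120\right) = 240$)
$\left(11 + b\right) q = \left(11 + 240\right) \left(-128\right) = 251 \left(-128\right) = -32128$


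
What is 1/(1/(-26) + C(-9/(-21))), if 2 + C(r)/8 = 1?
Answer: -26/209 ≈ -0.12440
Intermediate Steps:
C(r) = -8 (C(r) = -16 + 8*1 = -16 + 8 = -8)
1/(1/(-26) + C(-9/(-21))) = 1/(1/(-26) - 8) = 1/(-1/26 - 8) = 1/(-209/26) = -26/209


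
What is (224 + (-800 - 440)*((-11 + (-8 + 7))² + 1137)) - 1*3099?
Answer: -1591315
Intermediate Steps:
(224 + (-800 - 440)*((-11 + (-8 + 7))² + 1137)) - 1*3099 = (224 - 1240*((-11 - 1)² + 1137)) - 3099 = (224 - 1240*((-12)² + 1137)) - 3099 = (224 - 1240*(144 + 1137)) - 3099 = (224 - 1240*1281) - 3099 = (224 - 1588440) - 3099 = -1588216 - 3099 = -1591315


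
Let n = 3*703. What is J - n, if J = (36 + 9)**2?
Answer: -84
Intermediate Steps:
J = 2025 (J = 45**2 = 2025)
n = 2109
J - n = 2025 - 1*2109 = 2025 - 2109 = -84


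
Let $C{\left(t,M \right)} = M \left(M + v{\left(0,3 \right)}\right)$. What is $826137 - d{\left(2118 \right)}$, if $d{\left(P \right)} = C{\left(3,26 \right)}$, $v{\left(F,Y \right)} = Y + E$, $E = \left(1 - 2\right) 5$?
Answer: $825513$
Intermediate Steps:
$E = -5$ ($E = \left(-1\right) 5 = -5$)
$v{\left(F,Y \right)} = -5 + Y$ ($v{\left(F,Y \right)} = Y - 5 = -5 + Y$)
$C{\left(t,M \right)} = M \left(-2 + M\right)$ ($C{\left(t,M \right)} = M \left(M + \left(-5 + 3\right)\right) = M \left(M - 2\right) = M \left(-2 + M\right)$)
$d{\left(P \right)} = 624$ ($d{\left(P \right)} = 26 \left(-2 + 26\right) = 26 \cdot 24 = 624$)
$826137 - d{\left(2118 \right)} = 826137 - 624 = 825513$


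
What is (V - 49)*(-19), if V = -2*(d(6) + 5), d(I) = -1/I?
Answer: 3344/3 ≈ 1114.7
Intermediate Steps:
V = -29/3 (V = -2*(-1/6 + 5) = -2*(-1*⅙ + 5) = -2*(-⅙ + 5) = -2*29/6 = -29/3 ≈ -9.6667)
(V - 49)*(-19) = (-29/3 - 49)*(-19) = -176/3*(-19) = 3344/3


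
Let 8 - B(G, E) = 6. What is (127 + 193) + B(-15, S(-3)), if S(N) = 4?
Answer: 322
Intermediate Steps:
B(G, E) = 2 (B(G, E) = 8 - 1*6 = 8 - 6 = 2)
(127 + 193) + B(-15, S(-3)) = (127 + 193) + 2 = 320 + 2 = 322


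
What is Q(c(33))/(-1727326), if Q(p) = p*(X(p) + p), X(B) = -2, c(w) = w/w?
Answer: 1/1727326 ≈ 5.7893e-7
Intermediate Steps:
c(w) = 1
Q(p) = p*(-2 + p)
Q(c(33))/(-1727326) = (1*(-2 + 1))/(-1727326) = (1*(-1))*(-1/1727326) = -1*(-1/1727326) = 1/1727326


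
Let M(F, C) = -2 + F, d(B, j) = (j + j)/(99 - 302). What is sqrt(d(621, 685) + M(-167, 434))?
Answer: I*sqrt(7242431)/203 ≈ 13.257*I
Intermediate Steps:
d(B, j) = -2*j/203 (d(B, j) = (2*j)/(-203) = (2*j)*(-1/203) = -2*j/203)
sqrt(d(621, 685) + M(-167, 434)) = sqrt(-2/203*685 + (-2 - 167)) = sqrt(-1370/203 - 169) = sqrt(-35677/203) = I*sqrt(7242431)/203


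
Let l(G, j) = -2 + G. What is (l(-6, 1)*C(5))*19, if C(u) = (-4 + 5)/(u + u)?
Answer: -76/5 ≈ -15.200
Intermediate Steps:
C(u) = 1/(2*u)
(l(-6, 1)*C(5))*19 = ((-2 - 6)*((1/2)/5))*19 = -4/5*19 = -76/5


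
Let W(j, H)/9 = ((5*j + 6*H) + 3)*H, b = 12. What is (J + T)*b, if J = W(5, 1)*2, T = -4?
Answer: 7296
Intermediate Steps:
W(j, H) = 9*H*(3 + 5*j + 6*H) (W(j, H) = 9*(((5*j + 6*H) + 3)*H) = 9*((3 + 5*j + 6*H)*H) = 9*(H*(3 + 5*j + 6*H)) = 9*H*(3 + 5*j + 6*H))
J = 612 (J = (9*1*(3 + 5*5 + 6*1))*2 = (9*1*(3 + 25 + 6))*2 = (9*1*34)*2 = 306*2 = 612)
(J + T)*b = (612 - 4)*12 = 608*12 = 7296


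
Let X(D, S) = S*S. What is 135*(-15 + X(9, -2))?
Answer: -1485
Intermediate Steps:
X(D, S) = S²
135*(-15 + X(9, -2)) = 135*(-15 + (-2)²) = 135*(-15 + 4) = 135*(-11) = -1485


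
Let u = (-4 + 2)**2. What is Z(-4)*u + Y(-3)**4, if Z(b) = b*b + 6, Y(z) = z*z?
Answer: 6649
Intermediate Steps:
Y(z) = z**2
Z(b) = 6 + b**2 (Z(b) = b**2 + 6 = 6 + b**2)
u = 4 (u = (-2)**2 = 4)
Z(-4)*u + Y(-3)**4 = (6 + (-4)**2)*4 + ((-3)**2)**4 = (6 + 16)*4 + 9**4 = 22*4 + 6561 = 88 + 6561 = 6649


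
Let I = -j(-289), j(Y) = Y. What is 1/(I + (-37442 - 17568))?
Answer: -1/54721 ≈ -1.8275e-5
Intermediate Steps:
I = 289 (I = -1*(-289) = 289)
1/(I + (-37442 - 17568)) = 1/(289 + (-37442 - 17568)) = 1/(289 - 55010) = 1/(-54721) = -1/54721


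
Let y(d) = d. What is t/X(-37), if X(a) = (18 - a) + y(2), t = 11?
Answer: 11/57 ≈ 0.19298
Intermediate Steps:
X(a) = 20 - a (X(a) = (18 - a) + 2 = 20 - a)
t/X(-37) = 11/(20 - 1*(-37)) = 11/(20 + 37) = 11/57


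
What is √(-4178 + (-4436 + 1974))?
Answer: 4*I*√415 ≈ 81.486*I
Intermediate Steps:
√(-4178 + (-4436 + 1974)) = √(-4178 - 2462) = √(-6640) = 4*I*√415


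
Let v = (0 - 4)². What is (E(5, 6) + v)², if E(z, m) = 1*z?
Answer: 441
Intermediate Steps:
E(z, m) = z
v = 16 (v = (-4)² = 16)
(E(5, 6) + v)² = (5 + 16)² = 21² = 441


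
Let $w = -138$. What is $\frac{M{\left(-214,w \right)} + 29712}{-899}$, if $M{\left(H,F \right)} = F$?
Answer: $- \frac{954}{29} \approx -32.897$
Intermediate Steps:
$\frac{M{\left(-214,w \right)} + 29712}{-899} = \frac{-138 + 29712}{-899} = 29574 \left(- \frac{1}{899}\right) = - \frac{954}{29}$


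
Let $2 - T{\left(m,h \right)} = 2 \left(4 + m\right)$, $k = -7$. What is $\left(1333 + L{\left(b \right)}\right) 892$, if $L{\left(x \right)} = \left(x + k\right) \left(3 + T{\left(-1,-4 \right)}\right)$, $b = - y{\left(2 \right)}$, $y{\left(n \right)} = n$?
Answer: $1197064$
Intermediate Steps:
$T{\left(m,h \right)} = -6 - 2 m$ ($T{\left(m,h \right)} = 2 - 2 \left(4 + m\right) = 2 - \left(8 + 2 m\right) = -6 - 2 m$)
$b = -2$ ($b = \left(-1\right) 2 = -2$)
$L{\left(x \right)} = 7 - x$ ($L{\left(x \right)} = \left(x - 7\right) \left(3 - 4\right) = \left(-7 + x\right) \left(3 + \left(-6 + 2\right)\right) = \left(-7 + x\right) \left(3 - 4\right) = \left(-7 + x\right) \left(-1\right) = 7 - x$)
$\left(1333 + L{\left(b \right)}\right) 892 = \left(1333 + \left(7 - -2\right)\right) 892 = \left(1333 + \left(7 + 2\right)\right) 892 = \left(1333 + 9\right) 892 = 1342 \cdot 892 = 1197064$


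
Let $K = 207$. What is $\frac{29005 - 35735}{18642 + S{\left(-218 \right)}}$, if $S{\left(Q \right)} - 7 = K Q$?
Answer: $\frac{6730}{26477} \approx 0.25418$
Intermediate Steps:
$S{\left(Q \right)} = 7 + 207 Q$
$\frac{29005 - 35735}{18642 + S{\left(-218 \right)}} = \frac{29005 - 35735}{18642 + \left(7 + 207 \left(-218\right)\right)} = - \frac{6730}{18642 + \left(7 - 45126\right)} = - \frac{6730}{18642 - 45119} = - \frac{6730}{-26477} = \left(-6730\right) \left(- \frac{1}{26477}\right) = \frac{6730}{26477}$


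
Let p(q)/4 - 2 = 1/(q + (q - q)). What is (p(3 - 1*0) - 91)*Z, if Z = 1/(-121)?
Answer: 245/363 ≈ 0.67493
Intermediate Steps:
p(q) = 8 + 4/q (p(q) = 8 + 4/(q + (q - q)) = 8 + 4/(q + 0) = 8 + 4/q)
Z = -1/121 ≈ -0.0082645
(p(3 - 1*0) - 91)*Z = ((8 + 4/(3 - 1*0)) - 91)*(-1/121) = ((8 + 4/(3 + 0)) - 91)*(-1/121) = ((8 + 4/3) - 91)*(-1/121) = (28/3 - 91)*(-1/121) = -245/3*(-1/121) = 245/363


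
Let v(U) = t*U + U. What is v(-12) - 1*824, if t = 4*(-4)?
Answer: -644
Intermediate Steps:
t = -16
v(U) = -15*U (v(U) = -16*U + U = -15*U)
v(-12) - 1*824 = -15*(-12) - 1*824 = 180 - 824 = -644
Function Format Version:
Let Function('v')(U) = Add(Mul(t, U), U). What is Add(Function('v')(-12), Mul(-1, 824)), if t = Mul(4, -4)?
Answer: -644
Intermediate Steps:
t = -16
Function('v')(U) = Mul(-15, U) (Function('v')(U) = Add(Mul(-16, U), U) = Mul(-15, U))
Add(Function('v')(-12), Mul(-1, 824)) = Add(Mul(-15, -12), Mul(-1, 824)) = Add(180, -824) = -644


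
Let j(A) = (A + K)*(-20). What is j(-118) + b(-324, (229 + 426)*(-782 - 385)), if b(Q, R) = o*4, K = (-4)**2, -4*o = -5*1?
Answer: 2045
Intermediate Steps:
o = 5/4 (o = -(-5)/4 = -1/4*(-5) = 5/4 ≈ 1.2500)
K = 16
b(Q, R) = 5 (b(Q, R) = (5/4)*4 = 5)
j(A) = -320 - 20*A (j(A) = (A + 16)*(-20) = (16 + A)*(-20) = -320 - 20*A)
j(-118) + b(-324, (229 + 426)*(-782 - 385)) = (-320 - 20*(-118)) + 5 = (-320 + 2360) + 5 = 2040 + 5 = 2045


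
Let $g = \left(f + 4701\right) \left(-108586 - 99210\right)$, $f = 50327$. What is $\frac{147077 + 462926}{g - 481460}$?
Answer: $- \frac{610003}{11435079748} \approx -5.3345 \cdot 10^{-5}$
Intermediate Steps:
$g = -11434598288$ ($g = \left(50327 + 4701\right) \left(-108586 - 99210\right) = 55028 \left(-207796\right) = -11434598288$)
$\frac{147077 + 462926}{g - 481460} = \frac{147077 + 462926}{-11434598288 - 481460} = \frac{610003}{-11435079748} = 610003 \left(- \frac{1}{11435079748}\right) = - \frac{610003}{11435079748}$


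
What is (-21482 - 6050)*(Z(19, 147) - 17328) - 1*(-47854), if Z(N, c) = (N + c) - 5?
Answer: 472689698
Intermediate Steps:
Z(N, c) = -5 + N + c
(-21482 - 6050)*(Z(19, 147) - 17328) - 1*(-47854) = (-21482 - 6050)*((-5 + 19 + 147) - 17328) - 1*(-47854) = -27532*(161 - 17328) + 47854 = -27532*(-17167) + 47854 = 472641844 + 47854 = 472689698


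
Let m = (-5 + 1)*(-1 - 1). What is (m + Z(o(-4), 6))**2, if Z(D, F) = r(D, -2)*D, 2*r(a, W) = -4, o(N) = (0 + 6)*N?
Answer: 3136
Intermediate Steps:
o(N) = 6*N
m = 8 (m = -4*(-2) = 8)
r(a, W) = -2 (r(a, W) = (1/2)*(-4) = -2)
Z(D, F) = -2*D
(m + Z(o(-4), 6))**2 = (8 - 12*(-4))**2 = (8 - 2*(-24))**2 = (8 + 48)**2 = 56**2 = 3136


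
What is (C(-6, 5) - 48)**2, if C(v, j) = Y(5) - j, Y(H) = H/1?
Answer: 2304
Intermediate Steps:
Y(H) = H (Y(H) = H*1 = H)
C(v, j) = 5 - j
(C(-6, 5) - 48)**2 = ((5 - 1*5) - 48)**2 = ((5 - 5) - 48)**2 = (0 - 48)**2 = (-48)**2 = 2304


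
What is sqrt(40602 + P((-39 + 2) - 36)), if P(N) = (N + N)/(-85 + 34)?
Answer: 8*sqrt(1650207)/51 ≈ 201.51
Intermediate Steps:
P(N) = -2*N/51 (P(N) = (2*N)/(-51) = (2*N)*(-1/51) = -2*N/51)
sqrt(40602 + P((-39 + 2) - 36)) = sqrt(40602 - 2*((-39 + 2) - 36)/51) = sqrt(40602 - 2*(-37 - 36)/51) = sqrt(40602 - 2/51*(-73)) = sqrt(40602 + 146/51) = sqrt(2070848/51) = 8*sqrt(1650207)/51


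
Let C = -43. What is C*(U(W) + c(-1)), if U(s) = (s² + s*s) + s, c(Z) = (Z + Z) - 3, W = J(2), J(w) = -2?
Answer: -43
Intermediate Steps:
W = -2
c(Z) = -3 + 2*Z (c(Z) = 2*Z - 3 = -3 + 2*Z)
U(s) = s + 2*s² (U(s) = (s² + s²) + s = 2*s² + s = s + 2*s²)
C*(U(W) + c(-1)) = -43*(-2*(1 + 2*(-2)) + (-3 + 2*(-1))) = -43*(-2*(1 - 4) + (-3 - 2)) = -43*(-2*(-3) - 5) = -43*(6 - 5) = -43*1 = -43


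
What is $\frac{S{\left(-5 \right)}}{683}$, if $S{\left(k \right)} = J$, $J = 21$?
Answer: $\frac{21}{683} \approx 0.030747$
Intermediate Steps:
$S{\left(k \right)} = 21$
$\frac{S{\left(-5 \right)}}{683} = \frac{21}{683}$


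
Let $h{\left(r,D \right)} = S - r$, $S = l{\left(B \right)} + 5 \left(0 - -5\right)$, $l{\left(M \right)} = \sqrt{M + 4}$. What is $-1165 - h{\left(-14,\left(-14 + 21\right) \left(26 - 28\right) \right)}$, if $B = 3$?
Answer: $-1204 - \sqrt{7} \approx -1206.6$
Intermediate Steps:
$l{\left(M \right)} = \sqrt{4 + M}$
$S = 25 + \sqrt{7}$ ($S = \sqrt{4 + 3} + 5 \left(0 - -5\right) = \sqrt{7} + 5 \left(0 + 5\right) = \sqrt{7} + 5 \cdot 5 = \sqrt{7} + 25 = 25 + \sqrt{7} \approx 27.646$)
$h{\left(r,D \right)} = 25 + \sqrt{7} - r$ ($h{\left(r,D \right)} = \left(25 + \sqrt{7}\right) - r = 25 + \sqrt{7} - r$)
$-1165 - h{\left(-14,\left(-14 + 21\right) \left(26 - 28\right) \right)} = -1165 - \left(25 + \sqrt{7} - -14\right) = -1165 - \left(25 + \sqrt{7} + 14\right) = -1165 - \left(39 + \sqrt{7}\right) = -1204 - \sqrt{7}$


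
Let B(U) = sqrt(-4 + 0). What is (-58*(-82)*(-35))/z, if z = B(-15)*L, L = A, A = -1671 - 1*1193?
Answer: -41615*I/1432 ≈ -29.061*I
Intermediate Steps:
A = -2864 (A = -1671 - 1193 = -2864)
L = -2864
B(U) = 2*I (B(U) = sqrt(-4) = 2*I)
z = -5728*I (z = (2*I)*(-2864) = -5728*I ≈ -5728.0*I)
(-58*(-82)*(-35))/z = (-58*(-82)*(-35))/((-5728*I)) = (4756*(-35))*(I/5728) = -41615*I/1432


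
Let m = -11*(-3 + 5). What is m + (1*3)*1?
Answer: -19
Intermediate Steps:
m = -22 (m = -11*2 = -22)
m + (1*3)*1 = -22 + (1*3)*1 = -22 + 3*1 = -22 + 3 = -19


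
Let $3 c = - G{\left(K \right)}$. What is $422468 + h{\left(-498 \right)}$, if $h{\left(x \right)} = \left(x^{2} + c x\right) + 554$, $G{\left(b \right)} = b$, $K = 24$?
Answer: $675010$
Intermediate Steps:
$c = -8$ ($c = \frac{\left(-1\right) 24}{3} = \frac{1}{3} \left(-24\right) = -8$)
$h{\left(x \right)} = 554 + x^{2} - 8 x$ ($h{\left(x \right)} = \left(x^{2} - 8 x\right) + 554 = 554 + x^{2} - 8 x$)
$422468 + h{\left(-498 \right)} = 422468 + \left(554 + \left(-498\right)^{2} - -3984\right) = 422468 + \left(554 + 248004 + 3984\right) = 422468 + 252542 = 675010$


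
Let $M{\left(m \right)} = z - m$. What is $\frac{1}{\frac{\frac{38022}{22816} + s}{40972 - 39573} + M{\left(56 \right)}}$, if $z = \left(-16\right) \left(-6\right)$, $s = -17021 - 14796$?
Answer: $\frac{15959792}{275442355} \approx 0.057942$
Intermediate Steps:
$s = -31817$
$z = 96$
$M{\left(m \right)} = 96 - m$
$\frac{1}{\frac{\frac{38022}{22816} + s}{40972 - 39573} + M{\left(56 \right)}} = \frac{1}{\frac{\frac{38022}{22816} - 31817}{40972 - 39573} + \left(96 - 56\right)} = \frac{1}{\frac{38022 \cdot \frac{1}{22816} - 31817}{1399} + \left(96 - 56\right)} = \frac{1}{\left(\frac{19011}{11408} - 31817\right) \frac{1}{1399} + 40} = \frac{1}{\left(- \frac{362949325}{11408}\right) \frac{1}{1399} + 40} = \frac{1}{- \frac{362949325}{15959792} + 40} = \frac{1}{\frac{275442355}{15959792}} = \frac{15959792}{275442355}$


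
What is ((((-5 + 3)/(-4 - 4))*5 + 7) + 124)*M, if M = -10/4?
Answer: -2645/8 ≈ -330.63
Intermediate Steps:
M = -5/2 (M = -10*1/4 = -5/2 ≈ -2.5000)
((((-5 + 3)/(-4 - 4))*5 + 7) + 124)*M = ((((-5 + 3)/(-4 - 4))*5 + 7) + 124)*(-5/2) = ((-2/(-8)*5 + 7) + 124)*(-5/2) = ((-2*(-1/8)*5 + 7) + 124)*(-5/2) = (((1/4)*5 + 7) + 124)*(-5/2) = ((5/4 + 7) + 124)*(-5/2) = (33/4 + 124)*(-5/2) = (529/4)*(-5/2) = -2645/8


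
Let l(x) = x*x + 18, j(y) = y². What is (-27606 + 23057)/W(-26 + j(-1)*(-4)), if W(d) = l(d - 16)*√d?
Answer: 4549*I*√30/64020 ≈ 0.38919*I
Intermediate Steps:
l(x) = 18 + x² (l(x) = x² + 18 = 18 + x²)
W(d) = √d*(18 + (-16 + d)²) (W(d) = (18 + (d - 16)²)*√d = (18 + (-16 + d)²)*√d = √d*(18 + (-16 + d)²))
(-27606 + 23057)/W(-26 + j(-1)*(-4)) = (-27606 + 23057)/((√(-26 + (-1)²*(-4))*(18 + (-16 + (-26 + (-1)²*(-4)))²))) = -4549*1/(√(-26 + 1*(-4))*(18 + (-16 + (-26 + 1*(-4)))²)) = -4549*1/(√(-26 - 4)*(18 + (-16 + (-26 - 4))²)) = -4549*(-I*√30/(30*(18 + (-16 - 30)²))) = -4549*(-I*√30/(30*(18 + (-46)²))) = -4549*(-I*√30/(30*(18 + 2116))) = -4549*(-I*√30/64020) = -(-4549)*I*√30/64020 = 4549*I*√30/64020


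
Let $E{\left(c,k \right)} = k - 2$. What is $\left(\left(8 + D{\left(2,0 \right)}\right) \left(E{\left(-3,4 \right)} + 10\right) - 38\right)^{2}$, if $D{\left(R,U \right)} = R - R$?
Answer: $3364$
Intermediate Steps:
$E{\left(c,k \right)} = -2 + k$ ($E{\left(c,k \right)} = k - 2 = -2 + k$)
$D{\left(R,U \right)} = 0$
$\left(\left(8 + D{\left(2,0 \right)}\right) \left(E{\left(-3,4 \right)} + 10\right) - 38\right)^{2} = \left(\left(8 + 0\right) \left(\left(-2 + 4\right) + 10\right) - 38\right)^{2} = \left(8 \left(2 + 10\right) - 38\right)^{2} = \left(8 \cdot 12 - 38\right)^{2} = \left(96 - 38\right)^{2} = 58^{2} = 3364$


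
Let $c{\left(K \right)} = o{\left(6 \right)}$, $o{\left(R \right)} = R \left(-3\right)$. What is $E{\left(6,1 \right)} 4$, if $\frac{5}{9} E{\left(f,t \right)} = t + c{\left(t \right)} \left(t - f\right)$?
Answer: $\frac{3276}{5} \approx 655.2$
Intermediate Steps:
$o{\left(R \right)} = - 3 R$
$c{\left(K \right)} = -18$ ($c{\left(K \right)} = \left(-3\right) 6 = -18$)
$E{\left(f,t \right)} = - \frac{153 t}{5} + \frac{162 f}{5}$ ($E{\left(f,t \right)} = \frac{9 \left(t - 18 \left(t - f\right)\right)}{5} = \frac{9 \left(t + \left(- 18 t + 18 f\right)\right)}{5} = \frac{9 \left(- 17 t + 18 f\right)}{5} = - \frac{153 t}{5} + \frac{162 f}{5}$)
$E{\left(6,1 \right)} 4 = \left(\left(- \frac{153}{5}\right) 1 + \frac{162}{5} \cdot 6\right) 4 = \left(- \frac{153}{5} + \frac{972}{5}\right) 4 = \frac{819}{5} \cdot 4 = \frac{3276}{5}$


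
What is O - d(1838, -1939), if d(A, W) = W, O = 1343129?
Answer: 1345068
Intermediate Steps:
O - d(1838, -1939) = 1343129 - 1*(-1939) = 1343129 + 1939 = 1345068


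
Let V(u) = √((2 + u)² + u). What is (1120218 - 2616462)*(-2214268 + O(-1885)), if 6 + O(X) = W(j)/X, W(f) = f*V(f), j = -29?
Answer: 3313094186856 - 2992488*√7/13 ≈ 3.3131e+12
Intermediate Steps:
V(u) = √(u + (2 + u)²)
W(f) = f*√(f + (2 + f)²)
O(X) = -6 - 290*√7/X (O(X) = -6 + (-29*√(-29 + (2 - 29)²))/X = -6 + (-29*√(-29 + (-27)²))/X = -6 + (-29*√(-29 + 729))/X = -6 + (-290*√7)/X = -6 - 290*√7/X)
(1120218 - 2616462)*(-2214268 + O(-1885)) = (1120218 - 2616462)*(-2214268 + (-6 - 290*√7/(-1885))) = -1496244*(-2214268 + (-6 - 290*√7*(-1/1885))) = -1496244*(-2214268 + (-6 + 2*√7/13)) = -1496244*(-2214274 + 2*√7/13) = 3313094186856 - 2992488*√7/13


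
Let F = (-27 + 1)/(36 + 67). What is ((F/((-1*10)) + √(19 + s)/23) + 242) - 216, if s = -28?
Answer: 13403/515 + 3*I/23 ≈ 26.025 + 0.13043*I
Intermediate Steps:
F = -26/103 ≈ -0.25243
((F/((-1*10)) + √(19 + s)/23) + 242) - 216 = ((-26/(103*((-1*10))) + √(19 - 28)/23) + 242) - 216 = ((-26/103/(-10) + √(-9)*(1/23)) + 242) - 216 = ((-26/103*(-⅒) + (3*I)*(1/23)) + 242) - 216 = ((13/515 + 3*I/23) + 242) - 216 = (124643/515 + 3*I/23) - 216 = 13403/515 + 3*I/23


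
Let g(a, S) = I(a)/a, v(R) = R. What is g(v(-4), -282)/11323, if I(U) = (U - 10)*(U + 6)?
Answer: 7/11323 ≈ 0.00061821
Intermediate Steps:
I(U) = (-10 + U)*(6 + U)
g(a, S) = (-60 + a² - 4*a)/a
g(v(-4), -282)/11323 = (-4 - 4 - 60/(-4))/11323 = (-4 - 4 - 60*(-¼))*(1/11323) = (-4 - 4 + 15)*(1/11323) = 7*(1/11323) = 7/11323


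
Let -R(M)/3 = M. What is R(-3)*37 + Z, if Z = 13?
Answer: 346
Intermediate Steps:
R(M) = -3*M
R(-3)*37 + Z = -3*(-3)*37 + 13 = 9*37 + 13 = 333 + 13 = 346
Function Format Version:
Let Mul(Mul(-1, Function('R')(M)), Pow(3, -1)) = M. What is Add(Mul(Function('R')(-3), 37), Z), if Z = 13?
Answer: 346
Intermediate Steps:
Function('R')(M) = Mul(-3, M)
Add(Mul(Function('R')(-3), 37), Z) = Add(Mul(Mul(-3, -3), 37), 13) = Add(Mul(9, 37), 13) = Add(333, 13) = 346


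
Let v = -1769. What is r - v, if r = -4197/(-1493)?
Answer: 2645314/1493 ≈ 1771.8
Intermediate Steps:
r = 4197/1493 (r = -4197*(-1/1493) = 4197/1493 ≈ 2.8111)
r - v = 4197/1493 - 1*(-1769) = 4197/1493 + 1769 = 2645314/1493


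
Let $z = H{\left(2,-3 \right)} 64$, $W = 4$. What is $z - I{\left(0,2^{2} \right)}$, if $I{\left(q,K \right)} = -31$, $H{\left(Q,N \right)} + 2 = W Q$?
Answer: $415$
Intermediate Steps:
$H{\left(Q,N \right)} = -2 + 4 Q$
$z = 384$ ($z = \left(-2 + 4 \cdot 2\right) 64 = \left(-2 + 8\right) 64 = 6 \cdot 64 = 384$)
$z - I{\left(0,2^{2} \right)} = 384 - -31 = 384 + 31 = 415$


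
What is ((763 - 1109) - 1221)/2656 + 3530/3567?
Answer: 3786191/9473952 ≈ 0.39964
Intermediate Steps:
((763 - 1109) - 1221)/2656 + 3530/3567 = (-346 - 1221)*(1/2656) + 3530*(1/3567) = -1567*1/2656 + 3530/3567 = -1567/2656 + 3530/3567 = 3786191/9473952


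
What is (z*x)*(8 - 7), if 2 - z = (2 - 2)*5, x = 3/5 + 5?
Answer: 56/5 ≈ 11.200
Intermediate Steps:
x = 28/5 (x = (1/5)*3 + 5 = 3/5 + 5 = 28/5 ≈ 5.6000)
z = 2 (z = 2 - (2 - 2)*5 = 2 - 0*5 = 2 - 1*0 = 2 + 0 = 2)
(z*x)*(8 - 7) = (2*(28/5))*(8 - 7) = (56/5)*1 = 56/5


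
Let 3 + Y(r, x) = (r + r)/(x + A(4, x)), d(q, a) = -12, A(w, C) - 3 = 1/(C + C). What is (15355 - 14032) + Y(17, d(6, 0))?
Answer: 285624/217 ≈ 1316.2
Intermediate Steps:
A(w, C) = 3 + 1/(2*C) (A(w, C) = 3 + 1/(C + C) = 3 + 1/(2*C))
Y(r, x) = -3 + 2*r/(3 + x + 1/(2*x)) (Y(r, x) = -3 + (r + r)/(x + (3 + 1/(2*x))) = -3 + (2*r)/(3 + x + 1/(2*x)) = -3 + 2*r/(3 + x + 1/(2*x)))
(15355 - 14032) + Y(17, d(6, 0)) = (15355 - 14032) + (-3 - 18*(-12) - 6*(-12)² + 4*17*(-12))/(1 + 2*(-12)² + 6*(-12)) = 1323 + (-3 + 216 - 6*144 - 816)/(1 + 2*144 - 72) = 1323 + (-3 + 216 - 864 - 816)/(1 + 288 - 72) = 1323 - 1467/217 = 285624/217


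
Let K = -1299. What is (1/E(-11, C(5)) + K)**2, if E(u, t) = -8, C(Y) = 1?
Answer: 108014449/64 ≈ 1.6877e+6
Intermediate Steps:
(1/E(-11, C(5)) + K)**2 = (1/(-8) - 1299)**2 = (-1/8 - 1299)**2 = (-10393/8)**2 = 108014449/64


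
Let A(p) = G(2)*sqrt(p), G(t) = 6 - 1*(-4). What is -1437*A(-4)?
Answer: -28740*I ≈ -28740.0*I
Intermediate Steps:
G(t) = 10 (G(t) = 6 + 4 = 10)
A(p) = 10*sqrt(p)
-1437*A(-4) = -14370*sqrt(-4) = -14370*2*I = -28740*I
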